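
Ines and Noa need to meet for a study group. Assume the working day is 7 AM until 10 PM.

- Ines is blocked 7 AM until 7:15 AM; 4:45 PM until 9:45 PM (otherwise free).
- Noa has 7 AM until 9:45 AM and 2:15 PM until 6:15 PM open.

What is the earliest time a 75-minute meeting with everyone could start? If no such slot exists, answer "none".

Ines free: 07:15-16:45, 21:45-22:00 (invert busy blocks within the working day).
Noa free: 07:00-09:45, 14:15-18:15.
Ines ∩ Noa: 07:15-09:45, 14:15-16:45.
The first common window of at least 75 minutes is 07:15-09:45, so the earliest start is 07:15.

07:15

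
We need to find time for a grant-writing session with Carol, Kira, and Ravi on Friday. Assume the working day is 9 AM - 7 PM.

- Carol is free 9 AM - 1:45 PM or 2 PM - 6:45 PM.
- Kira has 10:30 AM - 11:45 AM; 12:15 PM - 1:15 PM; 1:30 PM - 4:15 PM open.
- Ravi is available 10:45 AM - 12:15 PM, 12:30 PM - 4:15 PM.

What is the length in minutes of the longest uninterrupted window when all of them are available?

Carol ∩ Kira: 10:30-11:45, 12:15-13:15, 13:30-13:45, 14:00-16:15.
Carol ∩ Kira ∩ Ravi: 10:45-11:45, 12:30-13:15, 13:30-13:45, 14:00-16:15.
Those are the intersection windows.
The longest is 14:00-16:15 at 135 minutes.

135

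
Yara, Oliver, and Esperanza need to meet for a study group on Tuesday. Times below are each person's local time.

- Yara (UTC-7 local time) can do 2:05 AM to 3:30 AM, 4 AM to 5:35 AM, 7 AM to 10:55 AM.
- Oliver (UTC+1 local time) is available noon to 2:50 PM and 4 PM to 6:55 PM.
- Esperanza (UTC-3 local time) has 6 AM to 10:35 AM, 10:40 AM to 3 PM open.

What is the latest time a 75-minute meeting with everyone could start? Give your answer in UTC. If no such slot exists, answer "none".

16:40

Yara in UTC: 09:05-10:30, 11:00-12:35, 14:00-17:55 (add 7h to convert from UTC-7).
Oliver in UTC: 11:00-13:50, 15:00-17:55 (subtract 1h to convert from UTC+1).
Esperanza in UTC: 09:00-13:35, 13:40-18:00 (add 3h to convert from UTC-3).
Yara ∩ Oliver: 11:00-12:35, 15:00-17:55.
Yara ∩ Oliver ∩ Esperanza: 11:00-12:35, 15:00-17:55.
Those are the intersection windows.
The last common window of at least 75 minutes is 15:00-17:55; a 75-minute meeting can start as late as 16:40 and still end by 17:55.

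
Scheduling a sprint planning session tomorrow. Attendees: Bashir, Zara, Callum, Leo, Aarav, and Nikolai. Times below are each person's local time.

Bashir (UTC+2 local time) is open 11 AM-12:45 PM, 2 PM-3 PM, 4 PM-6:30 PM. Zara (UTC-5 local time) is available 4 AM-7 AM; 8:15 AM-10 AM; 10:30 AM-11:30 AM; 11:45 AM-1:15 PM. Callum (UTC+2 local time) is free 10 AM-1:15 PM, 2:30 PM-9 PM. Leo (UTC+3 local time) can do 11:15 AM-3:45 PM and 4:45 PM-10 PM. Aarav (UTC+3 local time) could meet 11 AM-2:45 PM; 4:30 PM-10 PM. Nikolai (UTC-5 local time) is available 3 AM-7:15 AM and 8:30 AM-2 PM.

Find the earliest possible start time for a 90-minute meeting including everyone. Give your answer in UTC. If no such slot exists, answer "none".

Bashir in UTC: 09:00-10:45, 12:00-13:00, 14:00-16:30 (subtract 2h to convert from UTC+2).
Zara in UTC: 09:00-12:00, 13:15-15:00, 15:30-16:30, 16:45-18:15 (add 5h to convert from UTC-5).
Callum in UTC: 08:00-11:15, 12:30-19:00 (subtract 2h to convert from UTC+2).
Leo in UTC: 08:15-12:45, 13:45-19:00 (subtract 3h to convert from UTC+3).
Aarav in UTC: 08:00-11:45, 13:30-19:00 (subtract 3h to convert from UTC+3).
Nikolai in UTC: 08:00-12:15, 13:30-19:00 (add 5h to convert from UTC-5).
Bashir ∩ Zara: 09:00-10:45, 14:00-15:00, 15:30-16:30.
Bashir ∩ Zara ∩ Callum: 09:00-10:45, 14:00-15:00, 15:30-16:30.
Bashir ∩ Zara ∩ Callum ∩ Leo: 09:00-10:45, 14:00-15:00, 15:30-16:30.
Bashir ∩ Zara ∩ Callum ∩ Leo ∩ Aarav: 09:00-10:45, 14:00-15:00, 15:30-16:30.
Bashir ∩ Zara ∩ Callum ∩ Leo ∩ Aarav ∩ Nikolai: 09:00-10:45, 14:00-15:00, 15:30-16:30.
Those are the intersection windows.
The first common window of at least 90 minutes is 09:00-10:45, so the earliest start is 09:00.

09:00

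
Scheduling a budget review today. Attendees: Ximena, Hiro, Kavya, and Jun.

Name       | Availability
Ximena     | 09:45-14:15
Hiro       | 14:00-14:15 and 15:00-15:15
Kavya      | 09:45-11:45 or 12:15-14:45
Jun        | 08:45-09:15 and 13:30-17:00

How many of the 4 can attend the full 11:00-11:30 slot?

2

Ximena and Kavya can make the full 11:00-11:30 slot — that's 2.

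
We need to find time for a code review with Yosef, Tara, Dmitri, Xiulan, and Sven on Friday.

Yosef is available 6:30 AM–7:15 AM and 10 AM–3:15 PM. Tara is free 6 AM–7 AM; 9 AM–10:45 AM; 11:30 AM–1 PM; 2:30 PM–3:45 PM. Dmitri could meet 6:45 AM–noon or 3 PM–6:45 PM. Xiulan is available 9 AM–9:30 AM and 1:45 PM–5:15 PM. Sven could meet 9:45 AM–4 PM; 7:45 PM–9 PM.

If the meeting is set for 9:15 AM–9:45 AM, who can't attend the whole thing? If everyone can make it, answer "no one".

Sven, Xiulan, Yosef

Yosef: not fully free for 09:15-09:45. Tara: free for 09:15-09:45. Dmitri: free for 09:15-09:45. Xiulan: not fully free for 09:15-09:45. Sven: not fully free for 09:15-09:45.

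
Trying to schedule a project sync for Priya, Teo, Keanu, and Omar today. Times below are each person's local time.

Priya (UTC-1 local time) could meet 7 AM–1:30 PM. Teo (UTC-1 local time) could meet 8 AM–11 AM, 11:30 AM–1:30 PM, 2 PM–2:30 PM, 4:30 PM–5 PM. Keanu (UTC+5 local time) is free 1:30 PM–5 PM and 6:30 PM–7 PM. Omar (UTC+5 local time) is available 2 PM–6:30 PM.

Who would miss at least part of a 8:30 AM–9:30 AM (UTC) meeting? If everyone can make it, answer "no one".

Omar, Teo

Priya in UTC: 08:00-14:30 (add 1h to convert from UTC-1).
Teo in UTC: 09:00-12:00, 12:30-14:30, 15:00-15:30, 17:30-18:00 (add 1h to convert from UTC-1).
Keanu in UTC: 08:30-12:00, 13:30-14:00 (subtract 5h to convert from UTC+5).
Omar in UTC: 09:00-13:30 (subtract 5h to convert from UTC+5).
Priya: free for 08:30-09:30. Teo: not fully free for 08:30-09:30. Keanu: free for 08:30-09:30. Omar: not fully free for 08:30-09:30.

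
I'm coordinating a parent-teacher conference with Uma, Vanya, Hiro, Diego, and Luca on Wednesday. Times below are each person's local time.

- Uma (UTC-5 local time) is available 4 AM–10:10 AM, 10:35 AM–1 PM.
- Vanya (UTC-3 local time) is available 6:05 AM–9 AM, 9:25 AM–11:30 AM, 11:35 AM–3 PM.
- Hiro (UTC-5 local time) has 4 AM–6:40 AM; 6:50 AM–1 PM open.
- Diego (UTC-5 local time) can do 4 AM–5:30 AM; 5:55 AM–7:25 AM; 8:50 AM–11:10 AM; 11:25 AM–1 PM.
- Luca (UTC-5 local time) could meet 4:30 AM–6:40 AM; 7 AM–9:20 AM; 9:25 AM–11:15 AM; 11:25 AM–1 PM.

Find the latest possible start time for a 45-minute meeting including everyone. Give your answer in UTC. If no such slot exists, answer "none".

17:15

Uma in UTC: 09:00-15:10, 15:35-18:00 (add 5h to convert from UTC-5).
Vanya in UTC: 09:05-12:00, 12:25-14:30, 14:35-18:00 (add 3h to convert from UTC-3).
Hiro in UTC: 09:00-11:40, 11:50-18:00 (add 5h to convert from UTC-5).
Diego in UTC: 09:00-10:30, 10:55-12:25, 13:50-16:10, 16:25-18:00 (add 5h to convert from UTC-5).
Luca in UTC: 09:30-11:40, 12:00-14:20, 14:25-16:15, 16:25-18:00 (add 5h to convert from UTC-5).
Uma ∩ Vanya: 09:05-12:00, 12:25-14:30, 14:35-15:10, 15:35-18:00.
Uma ∩ Vanya ∩ Hiro: 09:05-11:40, 11:50-12:00, 12:25-14:30, 14:35-15:10, 15:35-18:00.
Uma ∩ Vanya ∩ Hiro ∩ Diego: 09:05-10:30, 10:55-11:40, 11:50-12:00, 13:50-14:30, 14:35-15:10, 15:35-16:10, 16:25-18:00.
Uma ∩ Vanya ∩ Hiro ∩ Diego ∩ Luca: 09:30-10:30, 10:55-11:40, 13:50-14:20, 14:25-14:30, 14:35-15:10, 15:35-16:10, 16:25-18:00.
So the common availability across everyone is 09:30-10:30, 10:55-11:40, 13:50-14:20, 14:25-14:30, 14:35-15:10, 15:35-16:10, 16:25-18:00.
The last common window of at least 45 minutes is 16:25-18:00; a 45-minute meeting can start as late as 17:15 and still end by 18:00.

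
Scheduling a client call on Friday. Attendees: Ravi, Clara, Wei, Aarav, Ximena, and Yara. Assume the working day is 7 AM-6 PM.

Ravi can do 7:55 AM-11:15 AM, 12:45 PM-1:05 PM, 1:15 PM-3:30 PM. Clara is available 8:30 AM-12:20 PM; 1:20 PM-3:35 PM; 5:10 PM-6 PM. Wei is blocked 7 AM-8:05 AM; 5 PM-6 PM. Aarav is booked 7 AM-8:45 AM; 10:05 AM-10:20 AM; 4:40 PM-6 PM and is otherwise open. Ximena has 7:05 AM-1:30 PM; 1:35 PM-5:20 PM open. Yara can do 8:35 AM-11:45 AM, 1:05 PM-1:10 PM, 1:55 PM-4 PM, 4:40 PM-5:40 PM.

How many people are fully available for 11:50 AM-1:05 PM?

Ravi free: 07:55-11:15, 12:45-13:05, 13:15-15:30.
Clara free: 08:30-12:20, 13:20-15:35, 17:10-18:00.
Wei free: 08:05-17:00 (invert busy blocks within the working day).
Aarav free: 08:45-10:05, 10:20-16:40 (invert busy blocks within the working day).
Ximena free: 07:05-13:30, 13:35-17:20.
Yara free: 08:35-11:45, 13:05-13:10, 13:55-16:00, 16:40-17:40.
Wei, Aarav, and Ximena can make the full 11:50-13:05 slot — that's 3.

3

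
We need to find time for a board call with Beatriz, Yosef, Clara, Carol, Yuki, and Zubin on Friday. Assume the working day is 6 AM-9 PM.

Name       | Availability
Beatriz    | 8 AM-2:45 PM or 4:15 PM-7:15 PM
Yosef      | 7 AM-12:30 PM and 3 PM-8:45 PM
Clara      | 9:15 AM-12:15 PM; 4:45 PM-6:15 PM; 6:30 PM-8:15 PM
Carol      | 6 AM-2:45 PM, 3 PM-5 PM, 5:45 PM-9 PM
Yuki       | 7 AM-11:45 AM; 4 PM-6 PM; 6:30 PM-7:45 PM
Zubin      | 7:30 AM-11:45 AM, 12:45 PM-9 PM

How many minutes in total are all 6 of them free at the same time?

225

Beatriz ∩ Yosef: 08:00-12:30, 16:15-19:15.
Beatriz ∩ Yosef ∩ Clara: 09:15-12:15, 16:45-18:15, 18:30-19:15.
Beatriz ∩ Yosef ∩ Clara ∩ Carol: 09:15-12:15, 16:45-17:00, 17:45-18:15, 18:30-19:15.
Beatriz ∩ Yosef ∩ Clara ∩ Carol ∩ Yuki: 09:15-11:45, 16:45-17:00, 17:45-18:00, 18:30-19:15.
Beatriz ∩ Yosef ∩ Clara ∩ Carol ∩ Yuki ∩ Zubin: 09:15-11:45, 16:45-17:00, 17:45-18:00, 18:30-19:15.
Summing the common windows: 150 + 15 + 15 + 45 = 225 minutes.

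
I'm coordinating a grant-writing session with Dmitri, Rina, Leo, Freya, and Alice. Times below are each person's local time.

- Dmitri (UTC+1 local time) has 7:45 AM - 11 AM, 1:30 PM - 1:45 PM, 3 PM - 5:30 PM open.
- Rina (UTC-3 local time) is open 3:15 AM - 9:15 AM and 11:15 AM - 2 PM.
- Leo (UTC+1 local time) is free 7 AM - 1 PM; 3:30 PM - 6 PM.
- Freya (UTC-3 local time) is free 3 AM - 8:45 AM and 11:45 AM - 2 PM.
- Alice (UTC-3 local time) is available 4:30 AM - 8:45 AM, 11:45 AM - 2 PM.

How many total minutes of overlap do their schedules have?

255

Dmitri in UTC: 06:45-10:00, 12:30-12:45, 14:00-16:30 (subtract 1h to convert from UTC+1).
Rina in UTC: 06:15-12:15, 14:15-17:00 (add 3h to convert from UTC-3).
Leo in UTC: 06:00-12:00, 14:30-17:00 (subtract 1h to convert from UTC+1).
Freya in UTC: 06:00-11:45, 14:45-17:00 (add 3h to convert from UTC-3).
Alice in UTC: 07:30-11:45, 14:45-17:00 (add 3h to convert from UTC-3).
Dmitri ∩ Rina: 06:45-10:00, 14:15-16:30.
Dmitri ∩ Rina ∩ Leo: 06:45-10:00, 14:30-16:30.
Dmitri ∩ Rina ∩ Leo ∩ Freya: 06:45-10:00, 14:45-16:30.
Dmitri ∩ Rina ∩ Leo ∩ Freya ∩ Alice: 07:30-10:00, 14:45-16:30.
Summing the common windows: 150 + 105 = 255 minutes.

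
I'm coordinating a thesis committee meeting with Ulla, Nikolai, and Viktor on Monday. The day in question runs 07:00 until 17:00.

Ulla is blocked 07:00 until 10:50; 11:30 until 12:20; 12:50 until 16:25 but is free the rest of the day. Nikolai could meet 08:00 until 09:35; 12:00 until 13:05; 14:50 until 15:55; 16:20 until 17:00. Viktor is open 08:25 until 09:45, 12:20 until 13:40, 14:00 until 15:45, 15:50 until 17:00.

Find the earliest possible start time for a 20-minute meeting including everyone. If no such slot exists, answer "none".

12:20

Ulla free: 10:50-11:30, 12:20-12:50, 16:25-17:00 (invert busy blocks within the working day).
Nikolai free: 08:00-09:35, 12:00-13:05, 14:50-15:55, 16:20-17:00.
Viktor free: 08:25-09:45, 12:20-13:40, 14:00-15:45, 15:50-17:00.
Ulla ∩ Nikolai: 12:20-12:50, 16:25-17:00.
Ulla ∩ Nikolai ∩ Viktor: 12:20-12:50, 16:25-17:00.
The first common window of at least 20 minutes is 12:20-12:50, so the earliest start is 12:20.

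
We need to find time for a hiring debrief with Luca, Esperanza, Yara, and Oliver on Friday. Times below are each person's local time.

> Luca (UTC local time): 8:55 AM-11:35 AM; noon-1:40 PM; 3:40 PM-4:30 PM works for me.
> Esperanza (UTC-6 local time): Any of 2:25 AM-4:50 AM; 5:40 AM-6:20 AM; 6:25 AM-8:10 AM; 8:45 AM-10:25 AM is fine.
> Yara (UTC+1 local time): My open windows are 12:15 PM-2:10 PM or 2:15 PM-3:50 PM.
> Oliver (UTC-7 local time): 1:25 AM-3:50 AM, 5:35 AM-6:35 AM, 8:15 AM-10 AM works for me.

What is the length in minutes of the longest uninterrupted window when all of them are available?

35

Luca in UTC: 08:55-11:35, 12:00-13:40, 15:40-16:30.
Esperanza in UTC: 08:25-10:50, 11:40-12:20, 12:25-14:10, 14:45-16:25 (add 6h to convert from UTC-6).
Yara in UTC: 11:15-13:10, 13:15-14:50 (subtract 1h to convert from UTC+1).
Oliver in UTC: 08:25-10:50, 12:35-13:35, 15:15-17:00 (add 7h to convert from UTC-7).
Luca ∩ Esperanza: 08:55-10:50, 12:00-12:20, 12:25-13:40, 15:40-16:25.
Luca ∩ Esperanza ∩ Yara: 12:00-12:20, 12:25-13:10, 13:15-13:40.
Luca ∩ Esperanza ∩ Yara ∩ Oliver: 12:35-13:10, 13:15-13:35.
The longest is 12:35-13:10 at 35 minutes.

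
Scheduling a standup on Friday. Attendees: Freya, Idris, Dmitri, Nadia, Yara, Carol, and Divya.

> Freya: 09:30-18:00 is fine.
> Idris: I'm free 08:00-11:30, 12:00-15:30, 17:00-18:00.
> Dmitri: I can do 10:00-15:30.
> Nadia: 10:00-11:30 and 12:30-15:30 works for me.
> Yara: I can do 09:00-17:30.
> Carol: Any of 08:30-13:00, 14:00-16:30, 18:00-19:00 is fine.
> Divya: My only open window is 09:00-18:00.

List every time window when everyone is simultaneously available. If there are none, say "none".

Freya ∩ Idris: 09:30-11:30, 12:00-15:30, 17:00-18:00.
Freya ∩ Idris ∩ Dmitri: 10:00-11:30, 12:00-15:30.
Freya ∩ Idris ∩ Dmitri ∩ Nadia: 10:00-11:30, 12:30-15:30.
Freya ∩ Idris ∩ Dmitri ∩ Nadia ∩ Yara: 10:00-11:30, 12:30-15:30.
Freya ∩ Idris ∩ Dmitri ∩ Nadia ∩ Yara ∩ Carol: 10:00-11:30, 12:30-13:00, 14:00-15:30.
Freya ∩ Idris ∩ Dmitri ∩ Nadia ∩ Yara ∩ Carol ∩ Divya: 10:00-11:30, 12:30-13:00, 14:00-15:30.

10:00-11:30, 12:30-13:00, 14:00-15:30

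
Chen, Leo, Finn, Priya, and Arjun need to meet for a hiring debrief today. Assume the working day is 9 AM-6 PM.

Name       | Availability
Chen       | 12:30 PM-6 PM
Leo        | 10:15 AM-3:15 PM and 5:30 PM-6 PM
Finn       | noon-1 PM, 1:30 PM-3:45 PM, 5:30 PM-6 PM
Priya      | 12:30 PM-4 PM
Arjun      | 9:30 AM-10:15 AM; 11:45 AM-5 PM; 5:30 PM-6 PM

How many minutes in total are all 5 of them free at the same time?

Chen ∩ Leo: 12:30-15:15, 17:30-18:00.
Chen ∩ Leo ∩ Finn: 12:30-13:00, 13:30-15:15, 17:30-18:00.
Chen ∩ Leo ∩ Finn ∩ Priya: 12:30-13:00, 13:30-15:15.
Chen ∩ Leo ∩ Finn ∩ Priya ∩ Arjun: 12:30-13:00, 13:30-15:15.
Summing the common windows: 30 + 105 = 135 minutes.

135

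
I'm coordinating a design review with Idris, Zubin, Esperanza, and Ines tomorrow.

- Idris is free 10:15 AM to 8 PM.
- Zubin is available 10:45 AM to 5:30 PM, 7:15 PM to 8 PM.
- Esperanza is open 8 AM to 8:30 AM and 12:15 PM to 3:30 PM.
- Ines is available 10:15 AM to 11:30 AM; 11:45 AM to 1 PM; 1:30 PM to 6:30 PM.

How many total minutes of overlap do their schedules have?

165

Idris ∩ Zubin: 10:45-17:30, 19:15-20:00.
Idris ∩ Zubin ∩ Esperanza: 12:15-15:30.
Idris ∩ Zubin ∩ Esperanza ∩ Ines: 12:15-13:00, 13:30-15:30.
Summing the common windows: 45 + 120 = 165 minutes.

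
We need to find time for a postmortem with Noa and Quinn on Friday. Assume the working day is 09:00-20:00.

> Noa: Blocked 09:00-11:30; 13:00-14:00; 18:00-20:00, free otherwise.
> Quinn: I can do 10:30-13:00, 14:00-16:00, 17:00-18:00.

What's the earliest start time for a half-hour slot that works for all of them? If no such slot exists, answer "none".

Noa free: 11:30-13:00, 14:00-18:00 (invert busy blocks within the working day).
Quinn free: 10:30-13:00, 14:00-16:00, 17:00-18:00.
Noa ∩ Quinn: 11:30-13:00, 14:00-16:00, 17:00-18:00.
Those are the intersection windows.
The first common window of at least 30 minutes is 11:30-13:00, so the earliest start is 11:30.

11:30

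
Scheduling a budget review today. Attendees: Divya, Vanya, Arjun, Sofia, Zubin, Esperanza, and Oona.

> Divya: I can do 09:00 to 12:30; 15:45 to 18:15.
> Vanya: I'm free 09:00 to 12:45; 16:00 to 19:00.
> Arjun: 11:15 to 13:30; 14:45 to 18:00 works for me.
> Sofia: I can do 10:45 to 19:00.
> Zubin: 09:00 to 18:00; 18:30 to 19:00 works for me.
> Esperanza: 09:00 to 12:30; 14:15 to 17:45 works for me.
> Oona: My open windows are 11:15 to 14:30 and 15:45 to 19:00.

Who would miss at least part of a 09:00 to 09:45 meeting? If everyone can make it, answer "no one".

Divya: free for 09:00-09:45. Vanya: free for 09:00-09:45. Arjun: not fully free for 09:00-09:45. Sofia: not fully free for 09:00-09:45. Zubin: free for 09:00-09:45. Esperanza: free for 09:00-09:45. Oona: not fully free for 09:00-09:45.

Arjun, Oona, Sofia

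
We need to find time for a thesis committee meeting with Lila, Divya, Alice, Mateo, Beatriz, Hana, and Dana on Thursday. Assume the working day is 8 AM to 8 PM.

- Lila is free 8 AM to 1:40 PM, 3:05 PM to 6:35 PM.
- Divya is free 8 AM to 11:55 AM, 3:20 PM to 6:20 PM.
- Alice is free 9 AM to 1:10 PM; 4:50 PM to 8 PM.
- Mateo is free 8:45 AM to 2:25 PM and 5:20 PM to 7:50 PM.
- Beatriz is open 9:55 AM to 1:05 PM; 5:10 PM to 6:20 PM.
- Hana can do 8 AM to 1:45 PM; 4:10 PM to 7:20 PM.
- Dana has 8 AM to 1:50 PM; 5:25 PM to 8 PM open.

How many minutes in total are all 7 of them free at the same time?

Lila ∩ Divya: 08:00-11:55, 15:20-18:20.
Lila ∩ Divya ∩ Alice: 09:00-11:55, 16:50-18:20.
Lila ∩ Divya ∩ Alice ∩ Mateo: 09:00-11:55, 17:20-18:20.
Lila ∩ Divya ∩ Alice ∩ Mateo ∩ Beatriz: 09:55-11:55, 17:20-18:20.
Lila ∩ Divya ∩ Alice ∩ Mateo ∩ Beatriz ∩ Hana: 09:55-11:55, 17:20-18:20.
Lila ∩ Divya ∩ Alice ∩ Mateo ∩ Beatriz ∩ Hana ∩ Dana: 09:55-11:55, 17:25-18:20.
Summing the common windows: 120 + 55 = 175 minutes.

175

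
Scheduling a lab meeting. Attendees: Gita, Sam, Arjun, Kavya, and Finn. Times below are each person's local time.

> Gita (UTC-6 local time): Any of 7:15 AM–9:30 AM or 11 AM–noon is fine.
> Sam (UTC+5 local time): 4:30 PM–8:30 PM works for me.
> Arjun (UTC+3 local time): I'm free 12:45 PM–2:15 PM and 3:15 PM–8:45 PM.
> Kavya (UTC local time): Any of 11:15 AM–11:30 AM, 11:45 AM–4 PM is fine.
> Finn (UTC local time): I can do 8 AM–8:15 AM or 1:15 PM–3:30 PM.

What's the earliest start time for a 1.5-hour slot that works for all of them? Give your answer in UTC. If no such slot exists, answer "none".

Gita in UTC: 13:15-15:30, 17:00-18:00 (add 6h to convert from UTC-6).
Sam in UTC: 11:30-15:30 (subtract 5h to convert from UTC+5).
Arjun in UTC: 09:45-11:15, 12:15-17:45 (subtract 3h to convert from UTC+3).
Kavya in UTC: 11:15-11:30, 11:45-16:00.
Finn in UTC: 08:00-08:15, 13:15-15:30.
Gita ∩ Sam: 13:15-15:30.
Gita ∩ Sam ∩ Arjun: 13:15-15:30.
Gita ∩ Sam ∩ Arjun ∩ Kavya: 13:15-15:30.
Gita ∩ Sam ∩ Arjun ∩ Kavya ∩ Finn: 13:15-15:30.
The first common window of at least 90 minutes is 13:15-15:30, so the earliest start is 13:15.

13:15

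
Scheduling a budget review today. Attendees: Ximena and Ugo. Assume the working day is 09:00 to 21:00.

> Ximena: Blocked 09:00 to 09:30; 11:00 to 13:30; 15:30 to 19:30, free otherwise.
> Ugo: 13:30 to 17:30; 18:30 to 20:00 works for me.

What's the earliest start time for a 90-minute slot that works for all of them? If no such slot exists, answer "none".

13:30

Ximena free: 09:30-11:00, 13:30-15:30, 19:30-21:00 (invert busy blocks within the working day).
Ugo free: 13:30-17:30, 18:30-20:00.
Ximena ∩ Ugo: 13:30-15:30, 19:30-20:00.
So the common availability across everyone is 13:30-15:30, 19:30-20:00.
The first common window of at least 90 minutes is 13:30-15:30, so the earliest start is 13:30.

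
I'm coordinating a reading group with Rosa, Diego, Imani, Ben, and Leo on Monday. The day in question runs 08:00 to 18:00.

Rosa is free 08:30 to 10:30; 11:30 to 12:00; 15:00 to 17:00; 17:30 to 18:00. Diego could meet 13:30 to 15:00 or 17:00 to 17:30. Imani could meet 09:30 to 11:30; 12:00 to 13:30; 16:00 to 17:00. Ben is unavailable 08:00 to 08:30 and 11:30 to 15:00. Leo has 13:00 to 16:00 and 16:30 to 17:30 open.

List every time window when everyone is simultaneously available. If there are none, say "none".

none

Rosa free: 08:30-10:30, 11:30-12:00, 15:00-17:00, 17:30-18:00.
Diego free: 13:30-15:00, 17:00-17:30.
Imani free: 09:30-11:30, 12:00-13:30, 16:00-17:00.
Ben free: 08:30-11:30, 15:00-18:00 (invert busy blocks within the working day).
Leo free: 13:00-16:00, 16:30-17:30.
Rosa ∩ Diego: ∅.
Rosa ∩ Diego ∩ Imani: ∅.
Rosa ∩ Diego ∩ Imani ∩ Ben: ∅.
Rosa ∩ Diego ∩ Imani ∩ Ben ∩ Leo: ∅.
There is no time when everyone is free.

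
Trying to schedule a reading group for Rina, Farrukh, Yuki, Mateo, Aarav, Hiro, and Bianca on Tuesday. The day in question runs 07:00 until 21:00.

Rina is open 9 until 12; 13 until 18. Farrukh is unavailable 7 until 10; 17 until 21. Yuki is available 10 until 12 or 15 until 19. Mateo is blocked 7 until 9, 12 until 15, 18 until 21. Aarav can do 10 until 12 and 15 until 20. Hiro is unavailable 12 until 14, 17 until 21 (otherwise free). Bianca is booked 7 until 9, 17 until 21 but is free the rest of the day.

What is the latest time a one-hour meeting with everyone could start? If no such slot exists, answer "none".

Rina free: 09:00-12:00, 13:00-18:00.
Farrukh free: 10:00-17:00 (invert busy blocks within the working day).
Yuki free: 10:00-12:00, 15:00-19:00.
Mateo free: 09:00-12:00, 15:00-18:00 (invert busy blocks within the working day).
Aarav free: 10:00-12:00, 15:00-20:00.
Hiro free: 07:00-12:00, 14:00-17:00 (invert busy blocks within the working day).
Bianca free: 09:00-17:00 (invert busy blocks within the working day).
Rina ∩ Farrukh: 10:00-12:00, 13:00-17:00.
Rina ∩ Farrukh ∩ Yuki: 10:00-12:00, 15:00-17:00.
Rina ∩ Farrukh ∩ Yuki ∩ Mateo: 10:00-12:00, 15:00-17:00.
Rina ∩ Farrukh ∩ Yuki ∩ Mateo ∩ Aarav: 10:00-12:00, 15:00-17:00.
Rina ∩ Farrukh ∩ Yuki ∩ Mateo ∩ Aarav ∩ Hiro: 10:00-12:00, 15:00-17:00.
Rina ∩ Farrukh ∩ Yuki ∩ Mateo ∩ Aarav ∩ Hiro ∩ Bianca: 10:00-12:00, 15:00-17:00.
The last common window of at least 60 minutes is 15:00-17:00; a 60-minute meeting can start as late as 16:00 and still end by 17:00.

16:00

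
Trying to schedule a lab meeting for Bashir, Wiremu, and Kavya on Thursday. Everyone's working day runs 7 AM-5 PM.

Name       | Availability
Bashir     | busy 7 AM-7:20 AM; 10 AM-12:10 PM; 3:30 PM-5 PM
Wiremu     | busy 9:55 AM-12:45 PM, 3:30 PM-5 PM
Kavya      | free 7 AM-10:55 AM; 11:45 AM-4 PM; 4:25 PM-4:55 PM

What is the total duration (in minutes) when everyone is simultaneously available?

Bashir free: 07:20-10:00, 12:10-15:30 (invert busy blocks within the working day).
Wiremu free: 07:00-09:55, 12:45-15:30 (invert busy blocks within the working day).
Kavya free: 07:00-10:55, 11:45-16:00, 16:25-16:55.
Bashir ∩ Wiremu: 07:20-09:55, 12:45-15:30.
Bashir ∩ Wiremu ∩ Kavya: 07:20-09:55, 12:45-15:30.
Those are the intersection windows.
Summing the common windows: 155 + 165 = 320 minutes.

320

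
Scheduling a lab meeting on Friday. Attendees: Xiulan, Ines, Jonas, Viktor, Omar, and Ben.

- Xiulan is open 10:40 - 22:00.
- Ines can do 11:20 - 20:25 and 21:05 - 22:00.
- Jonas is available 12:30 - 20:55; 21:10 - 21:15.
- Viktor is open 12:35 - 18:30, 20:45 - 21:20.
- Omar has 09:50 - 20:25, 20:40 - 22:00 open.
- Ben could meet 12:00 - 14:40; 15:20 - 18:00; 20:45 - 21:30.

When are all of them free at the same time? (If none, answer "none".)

Xiulan ∩ Ines: 11:20-20:25, 21:05-22:00.
Xiulan ∩ Ines ∩ Jonas: 12:30-20:25, 21:10-21:15.
Xiulan ∩ Ines ∩ Jonas ∩ Viktor: 12:35-18:30, 21:10-21:15.
Xiulan ∩ Ines ∩ Jonas ∩ Viktor ∩ Omar: 12:35-18:30, 21:10-21:15.
Xiulan ∩ Ines ∩ Jonas ∩ Viktor ∩ Omar ∩ Ben: 12:35-14:40, 15:20-18:00, 21:10-21:15.

12:35-14:40, 15:20-18:00, 21:10-21:15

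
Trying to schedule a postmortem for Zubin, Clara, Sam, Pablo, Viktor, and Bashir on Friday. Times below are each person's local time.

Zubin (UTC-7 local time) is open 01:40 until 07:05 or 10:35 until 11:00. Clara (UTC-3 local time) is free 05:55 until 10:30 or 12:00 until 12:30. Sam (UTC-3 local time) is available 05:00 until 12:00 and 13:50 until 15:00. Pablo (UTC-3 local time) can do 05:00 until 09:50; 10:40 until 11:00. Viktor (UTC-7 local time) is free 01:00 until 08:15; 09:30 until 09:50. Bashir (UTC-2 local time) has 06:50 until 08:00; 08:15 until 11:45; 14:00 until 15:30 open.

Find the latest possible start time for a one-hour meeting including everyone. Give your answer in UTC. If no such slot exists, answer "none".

Zubin in UTC: 08:40-14:05, 17:35-18:00 (add 7h to convert from UTC-7).
Clara in UTC: 08:55-13:30, 15:00-15:30 (add 3h to convert from UTC-3).
Sam in UTC: 08:00-15:00, 16:50-18:00 (add 3h to convert from UTC-3).
Pablo in UTC: 08:00-12:50, 13:40-14:00 (add 3h to convert from UTC-3).
Viktor in UTC: 08:00-15:15, 16:30-16:50 (add 7h to convert from UTC-7).
Bashir in UTC: 08:50-10:00, 10:15-13:45, 16:00-17:30 (add 2h to convert from UTC-2).
Zubin ∩ Clara: 08:55-13:30.
Zubin ∩ Clara ∩ Sam: 08:55-13:30.
Zubin ∩ Clara ∩ Sam ∩ Pablo: 08:55-12:50.
Zubin ∩ Clara ∩ Sam ∩ Pablo ∩ Viktor: 08:55-12:50.
Zubin ∩ Clara ∩ Sam ∩ Pablo ∩ Viktor ∩ Bashir: 08:55-10:00, 10:15-12:50.
The last common window of at least 60 minutes is 10:15-12:50; a 60-minute meeting can start as late as 11:50 and still end by 12:50.

11:50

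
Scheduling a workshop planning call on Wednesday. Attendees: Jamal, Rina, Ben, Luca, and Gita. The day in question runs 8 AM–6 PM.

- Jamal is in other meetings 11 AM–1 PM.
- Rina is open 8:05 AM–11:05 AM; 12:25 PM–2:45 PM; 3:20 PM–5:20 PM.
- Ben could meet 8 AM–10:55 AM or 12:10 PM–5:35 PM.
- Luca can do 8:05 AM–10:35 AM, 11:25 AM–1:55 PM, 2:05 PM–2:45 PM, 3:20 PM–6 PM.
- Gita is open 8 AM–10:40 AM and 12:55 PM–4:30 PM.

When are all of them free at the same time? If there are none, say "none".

08:05-10:35, 13:00-13:55, 14:05-14:45, 15:20-16:30

Jamal free: 08:00-11:00, 13:00-18:00 (invert busy blocks within the working day).
Rina free: 08:05-11:05, 12:25-14:45, 15:20-17:20.
Ben free: 08:00-10:55, 12:10-17:35.
Luca free: 08:05-10:35, 11:25-13:55, 14:05-14:45, 15:20-18:00.
Gita free: 08:00-10:40, 12:55-16:30.
Jamal ∩ Rina: 08:05-11:00, 13:00-14:45, 15:20-17:20.
Jamal ∩ Rina ∩ Ben: 08:05-10:55, 13:00-14:45, 15:20-17:20.
Jamal ∩ Rina ∩ Ben ∩ Luca: 08:05-10:35, 13:00-13:55, 14:05-14:45, 15:20-17:20.
Jamal ∩ Rina ∩ Ben ∩ Luca ∩ Gita: 08:05-10:35, 13:00-13:55, 14:05-14:45, 15:20-16:30.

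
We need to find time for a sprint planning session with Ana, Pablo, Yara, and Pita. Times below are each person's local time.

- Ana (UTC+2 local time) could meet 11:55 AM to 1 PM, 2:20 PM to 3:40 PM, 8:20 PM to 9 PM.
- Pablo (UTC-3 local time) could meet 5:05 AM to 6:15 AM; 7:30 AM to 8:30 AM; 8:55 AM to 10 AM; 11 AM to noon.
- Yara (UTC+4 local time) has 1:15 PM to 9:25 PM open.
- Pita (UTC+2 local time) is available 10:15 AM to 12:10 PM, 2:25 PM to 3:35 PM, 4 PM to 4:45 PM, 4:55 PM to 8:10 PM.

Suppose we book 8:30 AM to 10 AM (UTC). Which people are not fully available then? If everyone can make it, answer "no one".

Ana, Pablo, Yara

Ana in UTC: 09:55-11:00, 12:20-13:40, 18:20-19:00 (subtract 2h to convert from UTC+2).
Pablo in UTC: 08:05-09:15, 10:30-11:30, 11:55-13:00, 14:00-15:00 (add 3h to convert from UTC-3).
Yara in UTC: 09:15-17:25 (subtract 4h to convert from UTC+4).
Pita in UTC: 08:15-10:10, 12:25-13:35, 14:00-14:45, 14:55-18:10 (subtract 2h to convert from UTC+2).
Ana: not fully free for 08:30-10:00. Pablo: not fully free for 08:30-10:00. Yara: not fully free for 08:30-10:00. Pita: free for 08:30-10:00.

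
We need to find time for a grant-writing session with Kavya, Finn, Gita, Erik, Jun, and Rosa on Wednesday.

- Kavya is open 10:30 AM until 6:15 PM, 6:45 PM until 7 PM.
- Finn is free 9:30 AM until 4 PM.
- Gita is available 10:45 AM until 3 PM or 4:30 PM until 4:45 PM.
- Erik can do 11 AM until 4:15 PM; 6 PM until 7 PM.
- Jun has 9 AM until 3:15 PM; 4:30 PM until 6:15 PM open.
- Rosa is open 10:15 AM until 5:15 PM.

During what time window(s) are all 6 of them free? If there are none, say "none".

Kavya ∩ Finn: 10:30-16:00.
Kavya ∩ Finn ∩ Gita: 10:45-15:00.
Kavya ∩ Finn ∩ Gita ∩ Erik: 11:00-15:00.
Kavya ∩ Finn ∩ Gita ∩ Erik ∩ Jun: 11:00-15:00.
Kavya ∩ Finn ∩ Gita ∩ Erik ∩ Jun ∩ Rosa: 11:00-15:00.

11:00-15:00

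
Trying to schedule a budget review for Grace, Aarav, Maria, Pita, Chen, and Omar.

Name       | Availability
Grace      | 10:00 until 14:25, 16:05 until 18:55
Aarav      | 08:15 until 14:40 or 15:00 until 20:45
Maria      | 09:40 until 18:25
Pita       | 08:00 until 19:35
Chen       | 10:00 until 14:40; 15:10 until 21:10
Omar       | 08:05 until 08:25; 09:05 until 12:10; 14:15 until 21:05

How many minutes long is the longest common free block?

140

Grace ∩ Aarav: 10:00-14:25, 16:05-18:55.
Grace ∩ Aarav ∩ Maria: 10:00-14:25, 16:05-18:25.
Grace ∩ Aarav ∩ Maria ∩ Pita: 10:00-14:25, 16:05-18:25.
Grace ∩ Aarav ∩ Maria ∩ Pita ∩ Chen: 10:00-14:25, 16:05-18:25.
Grace ∩ Aarav ∩ Maria ∩ Pita ∩ Chen ∩ Omar: 10:00-12:10, 14:15-14:25, 16:05-18:25.
The longest is 16:05-18:25 at 140 minutes.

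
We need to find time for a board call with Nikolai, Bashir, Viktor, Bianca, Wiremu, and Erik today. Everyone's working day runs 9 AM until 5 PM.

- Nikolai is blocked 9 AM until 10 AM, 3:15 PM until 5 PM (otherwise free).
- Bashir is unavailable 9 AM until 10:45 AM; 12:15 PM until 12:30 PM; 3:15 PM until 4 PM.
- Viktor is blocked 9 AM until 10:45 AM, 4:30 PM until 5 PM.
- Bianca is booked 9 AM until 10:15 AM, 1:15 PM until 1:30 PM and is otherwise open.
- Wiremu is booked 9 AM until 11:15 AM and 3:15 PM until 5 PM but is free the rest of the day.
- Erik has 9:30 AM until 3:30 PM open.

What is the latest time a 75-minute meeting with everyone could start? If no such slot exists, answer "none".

14:00

Nikolai free: 10:00-15:15 (invert busy blocks within the working day).
Bashir free: 10:45-12:15, 12:30-15:15, 16:00-17:00 (invert busy blocks within the working day).
Viktor free: 10:45-16:30 (invert busy blocks within the working day).
Bianca free: 10:15-13:15, 13:30-17:00 (invert busy blocks within the working day).
Wiremu free: 11:15-15:15 (invert busy blocks within the working day).
Erik free: 09:30-15:30.
Nikolai ∩ Bashir: 10:45-12:15, 12:30-15:15.
Nikolai ∩ Bashir ∩ Viktor: 10:45-12:15, 12:30-15:15.
Nikolai ∩ Bashir ∩ Viktor ∩ Bianca: 10:45-12:15, 12:30-13:15, 13:30-15:15.
Nikolai ∩ Bashir ∩ Viktor ∩ Bianca ∩ Wiremu: 11:15-12:15, 12:30-13:15, 13:30-15:15.
Nikolai ∩ Bashir ∩ Viktor ∩ Bianca ∩ Wiremu ∩ Erik: 11:15-12:15, 12:30-13:15, 13:30-15:15.
The last common window of at least 75 minutes is 13:30-15:15; a 75-minute meeting can start as late as 14:00 and still end by 15:15.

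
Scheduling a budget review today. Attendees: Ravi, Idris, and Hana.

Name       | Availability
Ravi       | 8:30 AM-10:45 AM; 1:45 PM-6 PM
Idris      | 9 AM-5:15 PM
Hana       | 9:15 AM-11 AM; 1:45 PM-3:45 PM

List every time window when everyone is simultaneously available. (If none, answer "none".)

Ravi ∩ Idris: 09:00-10:45, 13:45-17:15.
Ravi ∩ Idris ∩ Hana: 09:15-10:45, 13:45-15:45.
Those are the intersection windows.

09:15-10:45, 13:45-15:45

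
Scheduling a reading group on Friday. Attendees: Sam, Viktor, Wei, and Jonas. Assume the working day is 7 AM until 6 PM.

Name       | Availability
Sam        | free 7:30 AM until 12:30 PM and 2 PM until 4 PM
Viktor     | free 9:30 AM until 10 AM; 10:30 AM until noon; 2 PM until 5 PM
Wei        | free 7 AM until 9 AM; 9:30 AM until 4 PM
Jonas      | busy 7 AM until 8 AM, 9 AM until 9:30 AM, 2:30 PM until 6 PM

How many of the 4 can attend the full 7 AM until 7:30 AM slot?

1

Sam free: 07:30-12:30, 14:00-16:00.
Viktor free: 09:30-10:00, 10:30-12:00, 14:00-17:00.
Wei free: 07:00-09:00, 09:30-16:00.
Jonas free: 08:00-09:00, 09:30-14:30 (invert busy blocks within the working day).
Wei can make the full 07:00-07:30 slot — that's 1.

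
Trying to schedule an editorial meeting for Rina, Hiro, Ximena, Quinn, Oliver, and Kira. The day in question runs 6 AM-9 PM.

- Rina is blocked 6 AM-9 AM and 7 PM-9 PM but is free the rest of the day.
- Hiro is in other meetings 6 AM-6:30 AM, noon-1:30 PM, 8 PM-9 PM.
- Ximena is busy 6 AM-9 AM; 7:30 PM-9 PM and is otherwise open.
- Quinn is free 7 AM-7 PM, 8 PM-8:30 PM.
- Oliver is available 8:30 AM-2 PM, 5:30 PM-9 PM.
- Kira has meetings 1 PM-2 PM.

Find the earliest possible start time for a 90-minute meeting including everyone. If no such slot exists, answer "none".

Rina free: 09:00-19:00 (invert busy blocks within the working day).
Hiro free: 06:30-12:00, 13:30-20:00 (invert busy blocks within the working day).
Ximena free: 09:00-19:30 (invert busy blocks within the working day).
Quinn free: 07:00-19:00, 20:00-20:30.
Oliver free: 08:30-14:00, 17:30-21:00.
Kira free: 06:00-13:00, 14:00-21:00 (invert busy blocks within the working day).
Rina ∩ Hiro: 09:00-12:00, 13:30-19:00.
Rina ∩ Hiro ∩ Ximena: 09:00-12:00, 13:30-19:00.
Rina ∩ Hiro ∩ Ximena ∩ Quinn: 09:00-12:00, 13:30-19:00.
Rina ∩ Hiro ∩ Ximena ∩ Quinn ∩ Oliver: 09:00-12:00, 13:30-14:00, 17:30-19:00.
Rina ∩ Hiro ∩ Ximena ∩ Quinn ∩ Oliver ∩ Kira: 09:00-12:00, 17:30-19:00.
The first common window of at least 90 minutes is 09:00-12:00, so the earliest start is 09:00.

09:00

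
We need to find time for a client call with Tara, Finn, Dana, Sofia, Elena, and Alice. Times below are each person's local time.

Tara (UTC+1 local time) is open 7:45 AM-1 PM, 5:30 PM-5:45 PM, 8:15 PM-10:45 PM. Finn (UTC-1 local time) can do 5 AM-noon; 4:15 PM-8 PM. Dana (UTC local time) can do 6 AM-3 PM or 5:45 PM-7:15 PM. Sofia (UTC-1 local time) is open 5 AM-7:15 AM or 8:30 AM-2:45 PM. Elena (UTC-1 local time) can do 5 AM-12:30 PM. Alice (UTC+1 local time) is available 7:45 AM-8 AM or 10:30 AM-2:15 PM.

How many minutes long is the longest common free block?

150

Tara in UTC: 06:45-12:00, 16:30-16:45, 19:15-21:45 (subtract 1h to convert from UTC+1).
Finn in UTC: 06:00-13:00, 17:15-21:00 (add 1h to convert from UTC-1).
Dana in UTC: 06:00-15:00, 17:45-19:15.
Sofia in UTC: 06:00-08:15, 09:30-15:45 (add 1h to convert from UTC-1).
Elena in UTC: 06:00-13:30 (add 1h to convert from UTC-1).
Alice in UTC: 06:45-07:00, 09:30-13:15 (subtract 1h to convert from UTC+1).
Tara ∩ Finn: 06:45-12:00, 19:15-21:00.
Tara ∩ Finn ∩ Dana: 06:45-12:00.
Tara ∩ Finn ∩ Dana ∩ Sofia: 06:45-08:15, 09:30-12:00.
Tara ∩ Finn ∩ Dana ∩ Sofia ∩ Elena: 06:45-08:15, 09:30-12:00.
Tara ∩ Finn ∩ Dana ∩ Sofia ∩ Elena ∩ Alice: 06:45-07:00, 09:30-12:00.
Those are the intersection windows.
The longest is 09:30-12:00 at 150 minutes.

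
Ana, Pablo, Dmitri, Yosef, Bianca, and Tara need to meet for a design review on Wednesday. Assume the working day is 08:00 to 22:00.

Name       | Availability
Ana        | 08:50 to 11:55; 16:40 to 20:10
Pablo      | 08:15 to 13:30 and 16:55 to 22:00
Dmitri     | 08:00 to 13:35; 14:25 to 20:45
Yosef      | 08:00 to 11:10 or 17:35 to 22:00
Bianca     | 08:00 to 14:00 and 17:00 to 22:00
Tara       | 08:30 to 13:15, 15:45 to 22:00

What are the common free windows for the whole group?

08:50-11:10, 17:35-20:10

Ana ∩ Pablo: 08:50-11:55, 16:55-20:10.
Ana ∩ Pablo ∩ Dmitri: 08:50-11:55, 16:55-20:10.
Ana ∩ Pablo ∩ Dmitri ∩ Yosef: 08:50-11:10, 17:35-20:10.
Ana ∩ Pablo ∩ Dmitri ∩ Yosef ∩ Bianca: 08:50-11:10, 17:35-20:10.
Ana ∩ Pablo ∩ Dmitri ∩ Yosef ∩ Bianca ∩ Tara: 08:50-11:10, 17:35-20:10.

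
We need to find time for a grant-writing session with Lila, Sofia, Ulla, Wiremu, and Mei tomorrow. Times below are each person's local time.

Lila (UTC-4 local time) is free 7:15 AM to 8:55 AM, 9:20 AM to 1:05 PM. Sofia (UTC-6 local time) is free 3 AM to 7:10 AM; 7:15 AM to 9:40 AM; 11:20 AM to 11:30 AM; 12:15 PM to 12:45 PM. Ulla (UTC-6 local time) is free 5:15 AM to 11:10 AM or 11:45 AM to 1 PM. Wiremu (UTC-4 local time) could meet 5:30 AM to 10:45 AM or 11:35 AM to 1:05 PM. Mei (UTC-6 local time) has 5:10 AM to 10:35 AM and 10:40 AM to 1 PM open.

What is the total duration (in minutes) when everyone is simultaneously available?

Lila in UTC: 11:15-12:55, 13:20-17:05 (add 4h to convert from UTC-4).
Sofia in UTC: 09:00-13:10, 13:15-15:40, 17:20-17:30, 18:15-18:45 (add 6h to convert from UTC-6).
Ulla in UTC: 11:15-17:10, 17:45-19:00 (add 6h to convert from UTC-6).
Wiremu in UTC: 09:30-14:45, 15:35-17:05 (add 4h to convert from UTC-4).
Mei in UTC: 11:10-16:35, 16:40-19:00 (add 6h to convert from UTC-6).
Lila ∩ Sofia: 11:15-12:55, 13:20-15:40.
Lila ∩ Sofia ∩ Ulla: 11:15-12:55, 13:20-15:40.
Lila ∩ Sofia ∩ Ulla ∩ Wiremu: 11:15-12:55, 13:20-14:45, 15:35-15:40.
Lila ∩ Sofia ∩ Ulla ∩ Wiremu ∩ Mei: 11:15-12:55, 13:20-14:45, 15:35-15:40.
Summing the common windows: 100 + 85 + 5 = 190 minutes.

190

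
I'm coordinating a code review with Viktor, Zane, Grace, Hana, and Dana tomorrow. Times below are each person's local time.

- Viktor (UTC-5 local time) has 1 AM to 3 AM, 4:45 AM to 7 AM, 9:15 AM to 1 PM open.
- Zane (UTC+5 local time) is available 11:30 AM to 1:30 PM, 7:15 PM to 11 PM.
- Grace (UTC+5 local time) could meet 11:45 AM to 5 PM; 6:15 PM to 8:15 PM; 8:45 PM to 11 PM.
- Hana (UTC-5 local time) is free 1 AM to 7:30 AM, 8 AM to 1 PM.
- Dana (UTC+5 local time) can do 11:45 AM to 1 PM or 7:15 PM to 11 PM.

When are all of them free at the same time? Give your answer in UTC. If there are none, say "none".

Viktor in UTC: 06:00-08:00, 09:45-12:00, 14:15-18:00 (add 5h to convert from UTC-5).
Zane in UTC: 06:30-08:30, 14:15-18:00 (subtract 5h to convert from UTC+5).
Grace in UTC: 06:45-12:00, 13:15-15:15, 15:45-18:00 (subtract 5h to convert from UTC+5).
Hana in UTC: 06:00-12:30, 13:00-18:00 (add 5h to convert from UTC-5).
Dana in UTC: 06:45-08:00, 14:15-18:00 (subtract 5h to convert from UTC+5).
Viktor ∩ Zane: 06:30-08:00, 14:15-18:00.
Viktor ∩ Zane ∩ Grace: 06:45-08:00, 14:15-15:15, 15:45-18:00.
Viktor ∩ Zane ∩ Grace ∩ Hana: 06:45-08:00, 14:15-15:15, 15:45-18:00.
Viktor ∩ Zane ∩ Grace ∩ Hana ∩ Dana: 06:45-08:00, 14:15-15:15, 15:45-18:00.
So the common availability across everyone is 06:45-08:00, 14:15-15:15, 15:45-18:00.

06:45-08:00, 14:15-15:15, 15:45-18:00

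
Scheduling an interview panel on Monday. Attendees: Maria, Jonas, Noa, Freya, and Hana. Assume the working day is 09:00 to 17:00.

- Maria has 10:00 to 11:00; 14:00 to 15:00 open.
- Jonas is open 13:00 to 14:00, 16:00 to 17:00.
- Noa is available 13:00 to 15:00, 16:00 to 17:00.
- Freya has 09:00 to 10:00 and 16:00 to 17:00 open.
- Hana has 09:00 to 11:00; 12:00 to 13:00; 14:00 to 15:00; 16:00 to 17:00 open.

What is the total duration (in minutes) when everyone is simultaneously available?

0

Maria ∩ Jonas: ∅.
Maria ∩ Jonas ∩ Noa: ∅.
Maria ∩ Jonas ∩ Noa ∩ Freya: ∅.
Maria ∩ Jonas ∩ Noa ∩ Freya ∩ Hana: ∅.
There is no time when everyone is free.
There is no common window, so the total is 0 minutes.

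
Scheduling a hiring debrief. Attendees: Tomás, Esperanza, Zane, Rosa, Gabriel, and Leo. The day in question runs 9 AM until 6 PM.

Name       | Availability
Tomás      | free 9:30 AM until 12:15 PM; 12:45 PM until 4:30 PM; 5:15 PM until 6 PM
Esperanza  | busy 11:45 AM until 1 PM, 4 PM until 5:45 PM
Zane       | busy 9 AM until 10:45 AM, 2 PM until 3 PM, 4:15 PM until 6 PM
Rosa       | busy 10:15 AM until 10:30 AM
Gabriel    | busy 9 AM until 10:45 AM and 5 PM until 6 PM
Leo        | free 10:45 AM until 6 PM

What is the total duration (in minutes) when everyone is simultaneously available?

Tomás free: 09:30-12:15, 12:45-16:30, 17:15-18:00.
Esperanza free: 09:00-11:45, 13:00-16:00, 17:45-18:00 (invert busy blocks within the working day).
Zane free: 10:45-14:00, 15:00-16:15 (invert busy blocks within the working day).
Rosa free: 09:00-10:15, 10:30-18:00 (invert busy blocks within the working day).
Gabriel free: 10:45-17:00 (invert busy blocks within the working day).
Leo free: 10:45-18:00.
Tomás ∩ Esperanza: 09:30-11:45, 13:00-16:00, 17:45-18:00.
Tomás ∩ Esperanza ∩ Zane: 10:45-11:45, 13:00-14:00, 15:00-16:00.
Tomás ∩ Esperanza ∩ Zane ∩ Rosa: 10:45-11:45, 13:00-14:00, 15:00-16:00.
Tomás ∩ Esperanza ∩ Zane ∩ Rosa ∩ Gabriel: 10:45-11:45, 13:00-14:00, 15:00-16:00.
Tomás ∩ Esperanza ∩ Zane ∩ Rosa ∩ Gabriel ∩ Leo: 10:45-11:45, 13:00-14:00, 15:00-16:00.
Summing the common windows: 60 + 60 + 60 = 180 minutes.

180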